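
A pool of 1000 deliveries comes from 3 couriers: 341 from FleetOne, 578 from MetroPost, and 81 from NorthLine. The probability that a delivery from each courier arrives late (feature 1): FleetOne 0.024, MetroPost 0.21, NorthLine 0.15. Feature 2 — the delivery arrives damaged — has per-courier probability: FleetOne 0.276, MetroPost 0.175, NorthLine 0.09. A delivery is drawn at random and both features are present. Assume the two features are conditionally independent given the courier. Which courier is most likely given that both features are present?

Compute prior × likelihood for every hypothesis:
  FleetOne: 0.341 × 0.024 × 0.276 = 0.002258784
  MetroPost: 0.578 × 0.21 × 0.175 = 0.0212415
  NorthLine: 0.081 × 0.15 × 0.09 = 0.0010935
Sum = 0.024593784.
Largest term belongs to MetroPost, so MetroPost is most probable.

MetroPost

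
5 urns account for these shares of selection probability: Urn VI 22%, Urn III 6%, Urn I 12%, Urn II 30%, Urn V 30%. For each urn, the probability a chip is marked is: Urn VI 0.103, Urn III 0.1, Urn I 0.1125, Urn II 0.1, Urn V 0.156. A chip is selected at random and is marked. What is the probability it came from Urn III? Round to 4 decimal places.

0.0504

Compute prior × likelihood for every hypothesis:
  Urn VI: 0.22 × 0.103 = 0.02266
  Urn III: 0.06 × 0.1 = 0.006
  Urn I: 0.12 × 0.1125 = 0.0135
  Urn II: 0.3 × 0.1 = 0.03
  Urn V: 0.3 × 0.156 = 0.0468
Normalizing constant = 0.11896.
P(Urn III | evidence) = 0.006 / 0.11896 ≈ 0.0504.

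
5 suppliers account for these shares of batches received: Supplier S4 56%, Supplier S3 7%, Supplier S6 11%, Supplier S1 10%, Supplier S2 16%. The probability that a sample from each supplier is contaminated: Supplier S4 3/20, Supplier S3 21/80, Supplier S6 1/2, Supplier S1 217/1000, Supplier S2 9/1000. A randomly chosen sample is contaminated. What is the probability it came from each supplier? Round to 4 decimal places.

Supplier S4 0.4653, Supplier S3 0.1018, Supplier S6 0.3047, Supplier S1 0.1202, Supplier S2 0.0080

Compute prior × likelihood for every hypothesis:
  Supplier S4: 0.56 × 0.15 = 0.084
  Supplier S3: 0.07 × 0.2625 = 0.018375
  Supplier S6: 0.11 × 0.5 = 0.055
  Supplier S1: 0.1 × 0.217 = 0.0217
  Supplier S2: 0.16 × 0.009 = 0.00144
Total = 0.180515.
P(Supplier S4 | contaminated) = 0.084/0.180515 ≈ 0.4653
P(Supplier S3 | contaminated) = 0.018375/0.180515 ≈ 0.1018
P(Supplier S6 | contaminated) = 0.055/0.180515 ≈ 0.3047
P(Supplier S1 | contaminated) = 0.0217/0.180515 ≈ 0.1202
P(Supplier S2 | contaminated) = 0.00144/0.180515 ≈ 0.0080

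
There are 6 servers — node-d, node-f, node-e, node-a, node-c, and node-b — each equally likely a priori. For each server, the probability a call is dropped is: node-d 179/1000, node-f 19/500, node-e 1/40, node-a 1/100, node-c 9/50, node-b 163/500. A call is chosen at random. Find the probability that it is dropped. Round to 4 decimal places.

0.1263

With a uniform prior (1/6 each), posterior ∝ likelihood:
  node-d: 0.179
  node-f: 0.038
  node-e: 0.025
  node-a: 0.01
  node-c: 0.18
  node-b: 0.326
P(dropped) = (1/6) × (0.179 + 0.038 + 0.025 + 0.01 + 0.18 + 0.326) = 0.758/6 ≈ 0.1263.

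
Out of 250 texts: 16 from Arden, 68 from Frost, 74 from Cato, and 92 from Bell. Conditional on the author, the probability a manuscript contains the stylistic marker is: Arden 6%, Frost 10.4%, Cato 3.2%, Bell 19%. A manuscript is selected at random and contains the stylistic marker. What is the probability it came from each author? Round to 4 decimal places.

Arden 0.0344, Frost 0.2537, Cato 0.0849, Bell 0.6270

Unnormalized posteriors (prior × likelihood):
  Arden: 0.064 × 0.06 = 0.00384
  Frost: 0.272 × 0.104 = 0.028288
  Cato: 0.296 × 0.032 = 0.009472
  Bell: 0.368 × 0.19 = 0.06992
Total = 0.11152.
P(Arden | marker) = 0.00384/0.11152 ≈ 0.0344
P(Frost | marker) = 0.028288/0.11152 ≈ 0.2537
P(Cato | marker) = 0.009472/0.11152 ≈ 0.0849
P(Bell | marker) = 0.06992/0.11152 ≈ 0.6270
(Check: 0.0344+0.2537+0.0849+0.6270 = 1.0000.)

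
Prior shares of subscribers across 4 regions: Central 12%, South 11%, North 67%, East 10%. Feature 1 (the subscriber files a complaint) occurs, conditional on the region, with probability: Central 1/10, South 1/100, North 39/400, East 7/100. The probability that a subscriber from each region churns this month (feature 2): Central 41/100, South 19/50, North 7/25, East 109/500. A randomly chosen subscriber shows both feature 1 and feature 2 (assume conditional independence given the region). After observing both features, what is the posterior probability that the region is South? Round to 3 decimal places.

0.017

Unnormalized posteriors (prior × likelihood):
  Central: 0.12 × 0.1 × 0.41 = 0.00492
  South: 0.11 × 0.01 × 0.38 = 0.000418
  North: 0.67 × 0.0975 × 0.28 = 0.018291
  East: 0.1 × 0.07 × 0.218 = 0.001526
Normalizing constant = 0.025155.
P(South | evidence) = 0.000418 / 0.025155 ≈ 0.017.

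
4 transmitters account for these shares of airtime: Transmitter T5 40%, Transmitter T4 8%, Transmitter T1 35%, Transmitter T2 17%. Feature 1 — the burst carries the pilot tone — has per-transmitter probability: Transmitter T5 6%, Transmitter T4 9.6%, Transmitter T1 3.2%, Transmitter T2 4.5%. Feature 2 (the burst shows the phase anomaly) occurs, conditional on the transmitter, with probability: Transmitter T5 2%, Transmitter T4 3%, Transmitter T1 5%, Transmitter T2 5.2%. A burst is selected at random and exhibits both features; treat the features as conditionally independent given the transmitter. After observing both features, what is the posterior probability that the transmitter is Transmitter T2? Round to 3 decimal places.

0.238

Prior × likelihood for each hypothesis:
  Transmitter T5: 0.4 × 0.06 × 0.02 = 0.00048
  Transmitter T4: 0.08 × 0.096 × 0.03 = 0.0002304
  Transmitter T1: 0.35 × 0.032 × 0.05 = 0.00056
  Transmitter T2: 0.17 × 0.045 × 0.052 = 0.0003978
Total = 0.0016682.
P(Transmitter T2 | evidence) = 0.0003978 / 0.0016682 ≈ 0.238.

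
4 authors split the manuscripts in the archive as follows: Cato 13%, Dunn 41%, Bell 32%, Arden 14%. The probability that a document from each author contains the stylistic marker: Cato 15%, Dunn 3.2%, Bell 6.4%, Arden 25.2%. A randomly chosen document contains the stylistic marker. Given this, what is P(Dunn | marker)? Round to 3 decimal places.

0.148

Unnormalized posteriors (prior × likelihood):
  Cato: 0.13 × 0.15 = 0.0195
  Dunn: 0.41 × 0.032 = 0.01312
  Bell: 0.32 × 0.064 = 0.02048
  Arden: 0.14 × 0.252 = 0.03528
Total = 0.08838.
P(Dunn | evidence) = 0.01312 / 0.08838 ≈ 0.148.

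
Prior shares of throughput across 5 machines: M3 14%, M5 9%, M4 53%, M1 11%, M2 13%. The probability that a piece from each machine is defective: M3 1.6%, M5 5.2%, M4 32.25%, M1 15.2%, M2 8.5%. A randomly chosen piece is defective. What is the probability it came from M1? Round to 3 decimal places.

By Bayes' rule, posterior ∝ prior × likelihood:
  M3: 0.14 × 0.016 = 0.00224
  M5: 0.09 × 0.052 = 0.00468
  M4: 0.53 × 0.3225 = 0.170925
  M1: 0.11 × 0.152 = 0.01672
  M2: 0.13 × 0.085 = 0.01105
Normalizing constant = 0.205615.
P(M1 | evidence) = 0.01672 / 0.205615 ≈ 0.081.

0.081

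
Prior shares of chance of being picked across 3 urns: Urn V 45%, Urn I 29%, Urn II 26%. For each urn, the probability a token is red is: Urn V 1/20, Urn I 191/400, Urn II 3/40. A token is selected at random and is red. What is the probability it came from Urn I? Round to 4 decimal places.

0.7673

By Bayes' rule, posterior ∝ prior × likelihood:
  Urn V: 0.45 × 0.05 = 0.0225
  Urn I: 0.29 × 0.4775 = 0.138475
  Urn II: 0.26 × 0.075 = 0.0195
Total = 0.180475.
P(Urn I | evidence) = 0.138475 / 0.180475 ≈ 0.7673.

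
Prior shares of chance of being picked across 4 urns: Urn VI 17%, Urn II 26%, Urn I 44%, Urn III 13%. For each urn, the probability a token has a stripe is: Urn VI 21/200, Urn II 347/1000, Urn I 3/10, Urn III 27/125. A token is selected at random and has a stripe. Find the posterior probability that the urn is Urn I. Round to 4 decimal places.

0.4923

Compute prior × likelihood for every hypothesis:
  Urn VI: 0.17 × 0.105 = 0.01785
  Urn II: 0.26 × 0.347 = 0.09022
  Urn I: 0.44 × 0.3 = 0.132
  Urn III: 0.13 × 0.216 = 0.02808
Normalizing constant = 0.26815.
P(Urn I | evidence) = 0.132 / 0.26815 ≈ 0.4923.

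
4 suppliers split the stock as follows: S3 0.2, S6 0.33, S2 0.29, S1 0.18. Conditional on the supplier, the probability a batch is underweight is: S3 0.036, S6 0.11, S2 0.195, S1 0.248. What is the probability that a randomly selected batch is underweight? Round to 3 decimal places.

Compute prior × likelihood for every hypothesis:
  S3: 0.2 × 0.036 = 0.0072
  S6: 0.33 × 0.11 = 0.0363
  S2: 0.29 × 0.195 = 0.05655
  S1: 0.18 × 0.248 = 0.04464
P(underweight) = 0.0072 + 0.0363 + 0.05655 + 0.04464 = 0.14469 → 0.145.

0.145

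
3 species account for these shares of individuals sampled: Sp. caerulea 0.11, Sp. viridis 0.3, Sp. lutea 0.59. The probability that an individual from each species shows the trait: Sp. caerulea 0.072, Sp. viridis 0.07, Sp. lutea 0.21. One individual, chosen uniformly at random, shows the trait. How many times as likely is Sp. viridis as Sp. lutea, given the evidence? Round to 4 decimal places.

Unnormalized posteriors (prior × likelihood):
  Sp. caerulea: 0.11 × 0.072 = 0.00792
  Sp. viridis: 0.3 × 0.07 = 0.021
  Sp. lutea: 0.59 × 0.21 = 0.1239
Total = 0.15282.
The ratio is 0.021 / 0.1239 (the normalizer cancels) = 0.1695.

0.1695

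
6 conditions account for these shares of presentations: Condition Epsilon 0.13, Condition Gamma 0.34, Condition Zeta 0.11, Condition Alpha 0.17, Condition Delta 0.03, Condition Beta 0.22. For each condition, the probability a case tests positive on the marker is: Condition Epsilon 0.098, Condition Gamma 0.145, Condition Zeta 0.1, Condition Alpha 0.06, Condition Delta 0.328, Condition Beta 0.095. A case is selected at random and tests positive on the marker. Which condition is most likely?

By Bayes' rule, posterior ∝ prior × likelihood:
  Condition Epsilon: 0.13 × 0.098 = 0.01274
  Condition Gamma: 0.34 × 0.145 = 0.0493
  Condition Zeta: 0.11 × 0.1 = 0.011
  Condition Alpha: 0.17 × 0.06 = 0.0102
  Condition Delta: 0.03 × 0.328 = 0.00984
  Condition Beta: 0.22 × 0.095 = 0.0209
Total = 0.11398.
Largest term belongs to Condition Gamma, so Condition Gamma is most probable.

Condition Gamma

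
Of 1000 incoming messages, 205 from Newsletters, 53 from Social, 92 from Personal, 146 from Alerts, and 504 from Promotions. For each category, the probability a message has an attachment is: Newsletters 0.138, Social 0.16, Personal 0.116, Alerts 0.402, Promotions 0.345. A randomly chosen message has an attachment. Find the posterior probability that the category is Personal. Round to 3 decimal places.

Prior × likelihood for each hypothesis:
  Newsletters: 0.205 × 0.138 = 0.02829
  Social: 0.053 × 0.16 = 0.00848
  Personal: 0.092 × 0.116 = 0.010672
  Alerts: 0.146 × 0.402 = 0.058692
  Promotions: 0.504 × 0.345 = 0.17388
Sum = 0.280014.
P(Personal | evidence) = 0.010672 / 0.280014 ≈ 0.038.

0.038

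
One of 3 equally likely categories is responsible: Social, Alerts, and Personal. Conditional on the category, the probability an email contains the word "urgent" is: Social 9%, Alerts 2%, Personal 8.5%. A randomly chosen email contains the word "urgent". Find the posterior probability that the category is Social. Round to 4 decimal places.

With a uniform prior (1/3 each), posterior ∝ likelihood:
  Social: 0.09
  Alerts: 0.02
  Personal: 0.085
Total = 0.195.
P(Social | evidence) = 0.09 / 0.195 ≈ 0.4615.

0.4615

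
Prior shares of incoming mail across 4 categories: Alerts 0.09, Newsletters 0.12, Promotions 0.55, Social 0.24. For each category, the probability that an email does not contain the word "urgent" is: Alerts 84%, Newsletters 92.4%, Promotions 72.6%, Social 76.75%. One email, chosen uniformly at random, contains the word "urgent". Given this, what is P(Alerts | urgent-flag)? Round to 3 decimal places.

0.063

Taking complements, P(urgent-flag | each) = Alerts 0.16, Newsletters 0.076, Promotions 0.274, Social 0.2325.
Unnormalized posteriors (prior × likelihood):
  Alerts: 0.09 × 0.16 = 0.0144
  Newsletters: 0.12 × 0.076 = 0.00912
  Promotions: 0.55 × 0.274 = 0.1507
  Social: 0.24 × 0.2325 = 0.0558
Total = 0.23002.
P(Alerts | evidence) = 0.0144 / 0.23002 ≈ 0.063.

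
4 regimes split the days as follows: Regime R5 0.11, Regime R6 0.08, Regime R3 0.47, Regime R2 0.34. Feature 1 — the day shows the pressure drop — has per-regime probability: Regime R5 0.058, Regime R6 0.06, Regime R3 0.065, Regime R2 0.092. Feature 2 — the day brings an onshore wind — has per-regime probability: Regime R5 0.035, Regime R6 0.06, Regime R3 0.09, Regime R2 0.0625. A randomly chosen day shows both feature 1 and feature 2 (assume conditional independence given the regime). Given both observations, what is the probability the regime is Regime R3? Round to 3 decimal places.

0.527

Compute prior × likelihood for every hypothesis:
  Regime R5: 0.11 × 0.058 × 0.035 = 0.0002233
  Regime R6: 0.08 × 0.06 × 0.06 = 0.000288
  Regime R3: 0.47 × 0.065 × 0.09 = 0.0027495
  Regime R2: 0.34 × 0.092 × 0.0625 = 0.001955
Total = 0.0052158.
P(Regime R3 | evidence) = 0.0027495 / 0.0052158 ≈ 0.527.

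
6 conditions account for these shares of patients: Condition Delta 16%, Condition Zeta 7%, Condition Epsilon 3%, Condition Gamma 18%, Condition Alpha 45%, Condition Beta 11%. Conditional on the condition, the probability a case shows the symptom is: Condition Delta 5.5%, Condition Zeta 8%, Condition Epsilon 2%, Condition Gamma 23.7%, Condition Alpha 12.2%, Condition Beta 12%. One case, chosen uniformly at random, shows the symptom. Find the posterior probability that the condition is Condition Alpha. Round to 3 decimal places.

Unnormalized posteriors (prior × likelihood):
  Condition Delta: 0.16 × 0.055 = 0.0088
  Condition Zeta: 0.07 × 0.08 = 0.0056
  Condition Epsilon: 0.03 × 0.02 = 0.0006
  Condition Gamma: 0.18 × 0.237 = 0.04266
  Condition Alpha: 0.45 × 0.122 = 0.0549
  Condition Beta: 0.11 × 0.12 = 0.0132
Total = 0.12576.
P(Condition Alpha | evidence) = 0.0549 / 0.12576 ≈ 0.437.

0.437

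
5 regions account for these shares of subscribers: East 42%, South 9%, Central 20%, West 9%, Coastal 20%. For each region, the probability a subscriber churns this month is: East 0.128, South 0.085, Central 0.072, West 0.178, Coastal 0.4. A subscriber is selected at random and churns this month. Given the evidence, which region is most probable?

Coastal

Prior × likelihood for each hypothesis:
  East: 0.42 × 0.128 = 0.05376
  South: 0.09 × 0.085 = 0.00765
  Central: 0.2 × 0.072 = 0.0144
  West: 0.09 × 0.178 = 0.01602
  Coastal: 0.2 × 0.4 = 0.08
Normalizing constant = 0.17183.
Largest term belongs to Coastal, so Coastal is most probable.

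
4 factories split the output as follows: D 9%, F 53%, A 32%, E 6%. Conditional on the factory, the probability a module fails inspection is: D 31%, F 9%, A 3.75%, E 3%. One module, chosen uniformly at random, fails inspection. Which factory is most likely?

F

Unnormalized posteriors (prior × likelihood):
  D: 0.09 × 0.31 = 0.0279
  F: 0.53 × 0.09 = 0.0477
  A: 0.32 × 0.0375 = 0.012
  E: 0.06 × 0.03 = 0.0018
Normalizing constant = 0.0894.
Largest term belongs to F, so F is most probable.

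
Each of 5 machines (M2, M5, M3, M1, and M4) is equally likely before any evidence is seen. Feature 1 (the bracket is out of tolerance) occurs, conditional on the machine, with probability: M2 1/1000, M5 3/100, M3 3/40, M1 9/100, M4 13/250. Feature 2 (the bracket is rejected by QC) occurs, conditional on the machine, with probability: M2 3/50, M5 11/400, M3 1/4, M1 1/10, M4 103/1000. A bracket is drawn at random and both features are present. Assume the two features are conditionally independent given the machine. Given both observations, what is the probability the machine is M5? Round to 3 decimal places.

0.024

Since the prior is uniform, the posterior is proportional to the likelihood:
  M2: 0.001 × 0.06 = 0.00006
  M5: 0.03 × 0.0275 = 0.000825
  M3: 0.075 × 0.25 = 0.01875
  M1: 0.09 × 0.1 = 0.009
  M4: 0.052 × 0.103 = 0.005356
Normalizing constant = 0.033991.
P(M5 | evidence) = 0.000825 / 0.033991 ≈ 0.024.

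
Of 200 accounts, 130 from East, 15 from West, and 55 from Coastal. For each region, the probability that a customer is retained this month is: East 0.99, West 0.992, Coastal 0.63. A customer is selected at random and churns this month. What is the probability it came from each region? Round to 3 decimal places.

Taking complements, P(churn | each) = East 0.01, West 0.008, Coastal 0.37.
Unnormalized posteriors (prior × likelihood):
  East: 0.65 × 0.01 = 0.0065
  West: 0.075 × 0.008 = 0.0006
  Coastal: 0.275 × 0.37 = 0.10175
Total = 0.10885.
P(East | churn) = 0.0065/0.10885 ≈ 0.060
P(West | churn) = 0.0006/0.10885 ≈ 0.006
P(Coastal | churn) = 0.10175/0.10885 ≈ 0.935
(Check: 0.060+0.006+0.935 = 1.001.)

East 0.060, West 0.006, Coastal 0.935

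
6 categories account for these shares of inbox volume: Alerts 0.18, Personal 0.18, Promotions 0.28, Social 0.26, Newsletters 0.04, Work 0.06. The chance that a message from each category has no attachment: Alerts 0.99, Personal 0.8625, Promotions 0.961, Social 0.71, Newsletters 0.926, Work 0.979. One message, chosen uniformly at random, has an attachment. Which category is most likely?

Taking complements, P(attachment | each) = Alerts 0.01, Personal 0.1375, Promotions 0.039, Social 0.29, Newsletters 0.074, Work 0.021.
Unnormalized posteriors (prior × likelihood):
  Alerts: 0.18 × 0.01 = 0.0018
  Personal: 0.18 × 0.1375 = 0.02475
  Promotions: 0.28 × 0.039 = 0.01092
  Social: 0.26 × 0.29 = 0.0754
  Newsletters: 0.04 × 0.074 = 0.00296
  Work: 0.06 × 0.021 = 0.00126
Normalizing constant = 0.11709.
Largest term belongs to Social, so Social is most probable.

Social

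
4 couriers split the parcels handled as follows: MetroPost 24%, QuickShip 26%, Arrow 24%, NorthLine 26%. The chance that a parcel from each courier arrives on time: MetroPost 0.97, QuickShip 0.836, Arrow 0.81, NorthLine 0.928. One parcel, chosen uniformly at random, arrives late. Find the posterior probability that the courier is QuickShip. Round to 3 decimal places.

0.374

Taking complements, P(late | each) = MetroPost 0.03, QuickShip 0.164, Arrow 0.19, NorthLine 0.072.
By Bayes' rule, posterior ∝ prior × likelihood:
  MetroPost: 0.24 × 0.03 = 0.0072
  QuickShip: 0.26 × 0.164 = 0.04264
  Arrow: 0.24 × 0.19 = 0.0456
  NorthLine: 0.26 × 0.072 = 0.01872
Normalizing constant = 0.11416.
P(QuickShip | evidence) = 0.04264 / 0.11416 ≈ 0.374.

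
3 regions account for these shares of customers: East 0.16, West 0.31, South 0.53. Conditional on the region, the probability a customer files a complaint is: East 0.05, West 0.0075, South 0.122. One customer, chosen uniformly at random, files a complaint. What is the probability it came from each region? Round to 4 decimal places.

Prior × likelihood for each hypothesis:
  East: 0.16 × 0.05 = 0.008
  West: 0.31 × 0.0075 = 0.002325
  South: 0.53 × 0.122 = 0.06466
Total = 0.074985.
P(East | complaint) = 0.008/0.074985 ≈ 0.1067
P(West | complaint) = 0.002325/0.074985 ≈ 0.0310
P(South | complaint) = 0.06466/0.074985 ≈ 0.8623

East 0.1067, West 0.0310, South 0.8623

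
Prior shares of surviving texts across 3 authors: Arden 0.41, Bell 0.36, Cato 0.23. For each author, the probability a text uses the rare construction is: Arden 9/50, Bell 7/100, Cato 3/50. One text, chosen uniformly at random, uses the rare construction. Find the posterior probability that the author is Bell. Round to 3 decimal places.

Prior × likelihood for each hypothesis:
  Arden: 0.41 × 0.18 = 0.0738
  Bell: 0.36 × 0.07 = 0.0252
  Cato: 0.23 × 0.06 = 0.0138
Normalizing constant = 0.1128.
P(Bell | evidence) = 0.0252 / 0.1128 ≈ 0.223.

0.223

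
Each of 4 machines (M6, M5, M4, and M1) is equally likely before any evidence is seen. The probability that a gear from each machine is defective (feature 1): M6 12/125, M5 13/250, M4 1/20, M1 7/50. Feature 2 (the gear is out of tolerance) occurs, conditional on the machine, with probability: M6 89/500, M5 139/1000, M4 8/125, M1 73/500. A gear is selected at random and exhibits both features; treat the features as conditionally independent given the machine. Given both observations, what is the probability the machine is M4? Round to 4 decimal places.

Since the prior is uniform, the posterior is proportional to the likelihood:
  M6: 0.096 × 0.178 = 0.017088
  M5: 0.052 × 0.139 = 0.007228
  M4: 0.05 × 0.064 = 0.0032
  M1: 0.14 × 0.146 = 0.02044
Total = 0.047956.
P(M4 | evidence) = 0.0032 / 0.047956 ≈ 0.0667.

0.0667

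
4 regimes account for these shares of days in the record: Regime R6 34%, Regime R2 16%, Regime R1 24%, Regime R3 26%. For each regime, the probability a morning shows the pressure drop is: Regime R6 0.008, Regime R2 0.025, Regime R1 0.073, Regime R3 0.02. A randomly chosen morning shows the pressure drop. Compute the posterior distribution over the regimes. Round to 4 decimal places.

Regime R6 0.0924, Regime R2 0.1359, Regime R1 0.5951, Regime R3 0.1766

Unnormalized posteriors (prior × likelihood):
  Regime R6: 0.34 × 0.008 = 0.00272
  Regime R2: 0.16 × 0.025 = 0.004
  Regime R1: 0.24 × 0.073 = 0.01752
  Regime R3: 0.26 × 0.02 = 0.0052
Sum = 0.02944.
P(Regime R6 | drop) = 0.00272/0.02944 ≈ 0.0924
P(Regime R2 | drop) = 0.004/0.02944 ≈ 0.1359
P(Regime R1 | drop) = 0.01752/0.02944 ≈ 0.5951
P(Regime R3 | drop) = 0.0052/0.02944 ≈ 0.1766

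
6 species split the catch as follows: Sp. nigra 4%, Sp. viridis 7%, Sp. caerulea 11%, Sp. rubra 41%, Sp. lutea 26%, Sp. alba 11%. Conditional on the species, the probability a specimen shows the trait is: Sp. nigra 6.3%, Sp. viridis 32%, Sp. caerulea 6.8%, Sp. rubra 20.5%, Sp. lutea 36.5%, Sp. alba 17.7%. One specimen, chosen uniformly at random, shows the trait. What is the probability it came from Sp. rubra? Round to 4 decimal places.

Prior × likelihood for each hypothesis:
  Sp. nigra: 0.04 × 0.063 = 0.00252
  Sp. viridis: 0.07 × 0.32 = 0.0224
  Sp. caerulea: 0.11 × 0.068 = 0.00748
  Sp. rubra: 0.41 × 0.205 = 0.08405
  Sp. lutea: 0.26 × 0.365 = 0.0949
  Sp. alba: 0.11 × 0.177 = 0.01947
Total = 0.23082.
P(Sp. rubra | evidence) = 0.08405 / 0.23082 ≈ 0.3641.

0.3641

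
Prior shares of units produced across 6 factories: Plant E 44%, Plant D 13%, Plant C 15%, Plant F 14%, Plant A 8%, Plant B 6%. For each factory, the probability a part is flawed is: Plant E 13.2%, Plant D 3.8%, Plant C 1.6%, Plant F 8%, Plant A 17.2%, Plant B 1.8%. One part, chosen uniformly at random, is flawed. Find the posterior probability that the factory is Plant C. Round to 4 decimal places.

0.0262

Compute prior × likelihood for every hypothesis:
  Plant E: 0.44 × 0.132 = 0.05808
  Plant D: 0.13 × 0.038 = 0.00494
  Plant C: 0.15 × 0.016 = 0.0024
  Plant F: 0.14 × 0.08 = 0.0112
  Plant A: 0.08 × 0.172 = 0.01376
  Plant B: 0.06 × 0.018 = 0.00108
Normalizing constant = 0.09146.
P(Plant C | evidence) = 0.0024 / 0.09146 ≈ 0.0262.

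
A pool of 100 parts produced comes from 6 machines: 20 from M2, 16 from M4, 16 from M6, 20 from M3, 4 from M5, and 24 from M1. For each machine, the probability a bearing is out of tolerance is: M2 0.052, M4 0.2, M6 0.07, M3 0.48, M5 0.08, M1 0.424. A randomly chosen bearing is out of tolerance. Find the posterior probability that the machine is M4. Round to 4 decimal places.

0.1257

Prior × likelihood for each hypothesis:
  M2: 0.2 × 0.052 = 0.0104
  M4: 0.16 × 0.2 = 0.032
  M6: 0.16 × 0.07 = 0.0112
  M3: 0.2 × 0.48 = 0.096
  M5: 0.04 × 0.08 = 0.0032
  M1: 0.24 × 0.424 = 0.10176
Normalizing constant = 0.25456.
P(M4 | evidence) = 0.032 / 0.25456 ≈ 0.1257.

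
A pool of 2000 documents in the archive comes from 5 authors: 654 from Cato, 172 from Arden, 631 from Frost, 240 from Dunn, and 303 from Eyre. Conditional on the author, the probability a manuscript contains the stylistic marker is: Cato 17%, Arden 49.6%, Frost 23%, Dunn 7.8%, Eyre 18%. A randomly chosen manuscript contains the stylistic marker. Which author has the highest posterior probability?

By Bayes' rule, posterior ∝ prior × likelihood:
  Cato: 0.327 × 0.17 = 0.05559
  Arden: 0.086 × 0.496 = 0.042656
  Frost: 0.3155 × 0.23 = 0.072565
  Dunn: 0.12 × 0.078 = 0.00936
  Eyre: 0.1515 × 0.18 = 0.02727
Sum = 0.207441.
Largest term belongs to Frost, so Frost is most probable.

Frost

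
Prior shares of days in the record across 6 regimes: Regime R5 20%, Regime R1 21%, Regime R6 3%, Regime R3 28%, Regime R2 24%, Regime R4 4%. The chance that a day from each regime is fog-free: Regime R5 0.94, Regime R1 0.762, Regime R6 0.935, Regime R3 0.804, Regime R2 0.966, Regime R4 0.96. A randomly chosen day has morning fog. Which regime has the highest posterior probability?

Regime R3

Taking complements, P(fog | each) = Regime R5 0.06, Regime R1 0.238, Regime R6 0.065, Regime R3 0.196, Regime R2 0.034, Regime R4 0.04.
By Bayes' rule, posterior ∝ prior × likelihood:
  Regime R5: 0.2 × 0.06 = 0.012
  Regime R1: 0.21 × 0.238 = 0.04998
  Regime R6: 0.03 × 0.065 = 0.00195
  Regime R3: 0.28 × 0.196 = 0.05488
  Regime R2: 0.24 × 0.034 = 0.00816
  Regime R4: 0.04 × 0.04 = 0.0016
Sum = 0.12857.
Largest term belongs to Regime R3, so Regime R3 is most probable.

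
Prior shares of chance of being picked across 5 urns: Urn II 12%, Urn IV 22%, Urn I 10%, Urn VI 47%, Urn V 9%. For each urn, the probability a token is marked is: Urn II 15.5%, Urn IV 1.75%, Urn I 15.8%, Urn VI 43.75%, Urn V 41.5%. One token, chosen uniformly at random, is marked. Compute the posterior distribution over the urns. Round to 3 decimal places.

Urn II 0.066, Urn IV 0.014, Urn I 0.056, Urn VI 0.731, Urn V 0.133

Unnormalized posteriors (prior × likelihood):
  Urn II: 0.12 × 0.155 = 0.0186
  Urn IV: 0.22 × 0.0175 = 0.00385
  Urn I: 0.1 × 0.158 = 0.0158
  Urn VI: 0.47 × 0.4375 = 0.205625
  Urn V: 0.09 × 0.415 = 0.03735
Total = 0.281225.
P(Urn II | marked) = 0.0186/0.281225 ≈ 0.066
P(Urn IV | marked) = 0.00385/0.281225 ≈ 0.014
P(Urn I | marked) = 0.0158/0.281225 ≈ 0.056
P(Urn VI | marked) = 0.205625/0.281225 ≈ 0.731
P(Urn V | marked) = 0.03735/0.281225 ≈ 0.133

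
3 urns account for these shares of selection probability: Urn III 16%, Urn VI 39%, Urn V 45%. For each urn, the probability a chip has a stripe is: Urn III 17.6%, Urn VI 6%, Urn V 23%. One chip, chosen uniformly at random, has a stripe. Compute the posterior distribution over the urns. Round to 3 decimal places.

Unnormalized posteriors (prior × likelihood):
  Urn III: 0.16 × 0.176 = 0.02816
  Urn VI: 0.39 × 0.06 = 0.0234
  Urn V: 0.45 × 0.23 = 0.1035
Sum = 0.15506.
P(Urn III | striped) = 0.02816/0.15506 ≈ 0.182
P(Urn VI | striped) = 0.0234/0.15506 ≈ 0.151
P(Urn V | striped) = 0.1035/0.15506 ≈ 0.667
(Check: 0.182+0.151+0.667 = 1.000.)

Urn III 0.182, Urn VI 0.151, Urn V 0.667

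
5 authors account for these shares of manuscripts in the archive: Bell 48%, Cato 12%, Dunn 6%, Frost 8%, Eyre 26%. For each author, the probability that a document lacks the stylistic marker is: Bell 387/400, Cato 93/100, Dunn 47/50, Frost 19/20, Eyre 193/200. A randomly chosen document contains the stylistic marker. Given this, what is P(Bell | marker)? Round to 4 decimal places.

0.3833

Taking complements, P(marker | each) = Bell 0.0325, Cato 0.07, Dunn 0.06, Frost 0.05, Eyre 0.035.
Compute prior × likelihood for every hypothesis:
  Bell: 0.48 × 0.0325 = 0.0156
  Cato: 0.12 × 0.07 = 0.0084
  Dunn: 0.06 × 0.06 = 0.0036
  Frost: 0.08 × 0.05 = 0.004
  Eyre: 0.26 × 0.035 = 0.0091
Sum = 0.0407.
P(Bell | evidence) = 0.0156 / 0.0407 ≈ 0.3833.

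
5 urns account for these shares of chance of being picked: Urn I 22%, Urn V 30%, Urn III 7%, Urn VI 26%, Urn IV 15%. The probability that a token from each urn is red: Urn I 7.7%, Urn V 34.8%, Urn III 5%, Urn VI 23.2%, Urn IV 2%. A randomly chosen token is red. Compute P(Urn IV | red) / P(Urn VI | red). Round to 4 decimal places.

Unnormalized posteriors (prior × likelihood):
  Urn I: 0.22 × 0.077 = 0.01694
  Urn V: 0.3 × 0.348 = 0.1044
  Urn III: 0.07 × 0.05 = 0.0035
  Urn VI: 0.26 × 0.232 = 0.06032
  Urn IV: 0.15 × 0.02 = 0.003
Sum = 0.18816.
The ratio is 0.003 / 0.06032 (the normalizer cancels) = 0.0497.

0.0497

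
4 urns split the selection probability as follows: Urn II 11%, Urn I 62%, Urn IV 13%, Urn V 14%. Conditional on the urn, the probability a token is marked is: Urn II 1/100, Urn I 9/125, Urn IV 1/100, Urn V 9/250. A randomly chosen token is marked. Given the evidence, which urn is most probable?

Urn I

Compute prior × likelihood for every hypothesis:
  Urn II: 0.11 × 0.01 = 0.0011
  Urn I: 0.62 × 0.072 = 0.04464
  Urn IV: 0.13 × 0.01 = 0.0013
  Urn V: 0.14 × 0.036 = 0.00504
Total = 0.05208.
Largest term belongs to Urn I, so Urn I is most probable.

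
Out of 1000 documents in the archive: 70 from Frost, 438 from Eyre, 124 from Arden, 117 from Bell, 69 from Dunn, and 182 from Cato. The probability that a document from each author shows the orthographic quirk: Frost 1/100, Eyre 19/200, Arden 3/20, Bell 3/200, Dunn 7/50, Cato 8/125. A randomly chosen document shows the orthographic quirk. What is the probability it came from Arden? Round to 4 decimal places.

0.2215

Unnormalized posteriors (prior × likelihood):
  Frost: 0.07 × 0.01 = 0.0007
  Eyre: 0.438 × 0.095 = 0.04161
  Arden: 0.124 × 0.15 = 0.0186
  Bell: 0.117 × 0.015 = 0.001755
  Dunn: 0.069 × 0.14 = 0.00966
  Cato: 0.182 × 0.064 = 0.011648
Normalizing constant = 0.083973.
P(Arden | evidence) = 0.0186 / 0.083973 ≈ 0.2215.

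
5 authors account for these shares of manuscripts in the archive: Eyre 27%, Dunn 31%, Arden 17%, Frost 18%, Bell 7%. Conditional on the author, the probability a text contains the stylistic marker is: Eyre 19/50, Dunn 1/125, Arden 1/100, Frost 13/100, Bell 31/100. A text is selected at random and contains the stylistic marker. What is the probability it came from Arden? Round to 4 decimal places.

Compute prior × likelihood for every hypothesis:
  Eyre: 0.27 × 0.38 = 0.1026
  Dunn: 0.31 × 0.008 = 0.00248
  Arden: 0.17 × 0.01 = 0.0017
  Frost: 0.18 × 0.13 = 0.0234
  Bell: 0.07 × 0.31 = 0.0217
Total = 0.15188.
P(Arden | evidence) = 0.0017 / 0.15188 ≈ 0.0112.

0.0112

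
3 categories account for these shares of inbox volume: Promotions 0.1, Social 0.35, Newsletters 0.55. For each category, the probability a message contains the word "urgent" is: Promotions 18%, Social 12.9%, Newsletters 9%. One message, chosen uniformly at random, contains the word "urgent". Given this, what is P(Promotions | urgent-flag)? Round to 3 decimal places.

0.160

Prior × likelihood for each hypothesis:
  Promotions: 0.1 × 0.18 = 0.018
  Social: 0.35 × 0.129 = 0.04515
  Newsletters: 0.55 × 0.09 = 0.0495
Normalizing constant = 0.11265.
P(Promotions | evidence) = 0.018 / 0.11265 ≈ 0.160.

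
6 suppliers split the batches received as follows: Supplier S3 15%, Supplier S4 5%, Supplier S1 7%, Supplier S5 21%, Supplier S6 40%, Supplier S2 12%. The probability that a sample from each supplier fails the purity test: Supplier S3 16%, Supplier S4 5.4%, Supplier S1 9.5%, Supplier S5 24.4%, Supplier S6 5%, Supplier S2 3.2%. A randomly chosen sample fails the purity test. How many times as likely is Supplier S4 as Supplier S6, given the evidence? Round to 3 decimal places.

Unnormalized posteriors (prior × likelihood):
  Supplier S3: 0.15 × 0.16 = 0.024
  Supplier S4: 0.05 × 0.054 = 0.0027
  Supplier S1: 0.07 × 0.095 = 0.00665
  Supplier S5: 0.21 × 0.244 = 0.05124
  Supplier S6: 0.4 × 0.05 = 0.02
  Supplier S2: 0.12 × 0.032 = 0.00384
Sum = 0.10843.
The ratio is 0.0027 / 0.02 (the normalizer cancels) = 0.135.

0.135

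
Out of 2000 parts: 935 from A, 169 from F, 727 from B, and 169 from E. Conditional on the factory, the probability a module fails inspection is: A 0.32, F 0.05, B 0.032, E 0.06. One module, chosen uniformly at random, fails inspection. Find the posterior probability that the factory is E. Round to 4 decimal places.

Unnormalized posteriors (prior × likelihood):
  A: 0.4675 × 0.32 = 0.1496
  F: 0.0845 × 0.05 = 0.004225
  B: 0.3635 × 0.032 = 0.011632
  E: 0.0845 × 0.06 = 0.00507
Normalizing constant = 0.170527.
P(E | evidence) = 0.00507 / 0.170527 ≈ 0.0297.

0.0297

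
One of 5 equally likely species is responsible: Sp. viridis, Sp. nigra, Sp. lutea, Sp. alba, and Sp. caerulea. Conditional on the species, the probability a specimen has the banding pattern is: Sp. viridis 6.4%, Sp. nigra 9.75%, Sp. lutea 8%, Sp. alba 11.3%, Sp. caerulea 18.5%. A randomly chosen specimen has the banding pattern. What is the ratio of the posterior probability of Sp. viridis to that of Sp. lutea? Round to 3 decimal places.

0.800

Since the prior is uniform, the posterior is proportional to the likelihood:
  Sp. viridis: 0.064
  Sp. nigra: 0.0975
  Sp. lutea: 0.08
  Sp. alba: 0.113
  Sp. caerulea: 0.185
Sum = 0.5395.
The ratio is 0.064 / 0.08 (the normalizer cancels) = 0.800.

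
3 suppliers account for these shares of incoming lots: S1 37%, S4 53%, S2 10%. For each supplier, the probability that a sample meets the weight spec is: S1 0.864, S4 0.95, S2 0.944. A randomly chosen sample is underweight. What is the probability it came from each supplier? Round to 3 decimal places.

Taking complements, P(underweight | each) = S1 0.136, S4 0.05, S2 0.056.
Unnormalized posteriors (prior × likelihood):
  S1: 0.37 × 0.136 = 0.05032
  S4: 0.53 × 0.05 = 0.0265
  S2: 0.1 × 0.056 = 0.0056
Sum = 0.08242.
P(S1 | underweight) = 0.05032/0.08242 ≈ 0.611
P(S4 | underweight) = 0.0265/0.08242 ≈ 0.322
P(S2 | underweight) = 0.0056/0.08242 ≈ 0.068

S1 0.611, S4 0.322, S2 0.068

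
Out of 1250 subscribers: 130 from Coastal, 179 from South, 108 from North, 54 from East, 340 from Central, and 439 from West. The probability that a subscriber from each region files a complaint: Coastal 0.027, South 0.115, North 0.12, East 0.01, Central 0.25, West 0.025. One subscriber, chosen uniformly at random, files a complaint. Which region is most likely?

By Bayes' rule, posterior ∝ prior × likelihood:
  Coastal: 0.104 × 0.027 = 0.002808
  South: 0.1432 × 0.115 = 0.016468
  North: 0.0864 × 0.12 = 0.010368
  East: 0.0432 × 0.01 = 0.000432
  Central: 0.272 × 0.25 = 0.068
  West: 0.3512 × 0.025 = 0.00878
Total = 0.106856.
Largest term belongs to Central, so Central is most probable.

Central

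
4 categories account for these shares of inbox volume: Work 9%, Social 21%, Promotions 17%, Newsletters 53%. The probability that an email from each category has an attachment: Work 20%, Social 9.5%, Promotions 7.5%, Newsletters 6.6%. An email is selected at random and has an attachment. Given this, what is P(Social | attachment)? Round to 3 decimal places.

0.233

Prior × likelihood for each hypothesis:
  Work: 0.09 × 0.2 = 0.018
  Social: 0.21 × 0.095 = 0.01995
  Promotions: 0.17 × 0.075 = 0.01275
  Newsletters: 0.53 × 0.066 = 0.03498
Normalizing constant = 0.08568.
P(Social | evidence) = 0.01995 / 0.08568 ≈ 0.233.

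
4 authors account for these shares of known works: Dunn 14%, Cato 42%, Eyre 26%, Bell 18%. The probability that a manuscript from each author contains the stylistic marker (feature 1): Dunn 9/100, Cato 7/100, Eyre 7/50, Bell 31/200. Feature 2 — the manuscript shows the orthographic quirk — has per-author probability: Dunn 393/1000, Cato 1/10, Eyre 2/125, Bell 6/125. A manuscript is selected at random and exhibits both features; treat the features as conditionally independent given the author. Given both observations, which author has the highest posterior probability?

Dunn

Compute prior × likelihood for every hypothesis:
  Dunn: 0.14 × 0.09 × 0.393 = 0.0049518
  Cato: 0.42 × 0.07 × 0.1 = 0.00294
  Eyre: 0.26 × 0.14 × 0.016 = 0.0005824
  Bell: 0.18 × 0.155 × 0.048 = 0.0013392
Sum = 0.0098134.
Largest term belongs to Dunn, so Dunn is most probable.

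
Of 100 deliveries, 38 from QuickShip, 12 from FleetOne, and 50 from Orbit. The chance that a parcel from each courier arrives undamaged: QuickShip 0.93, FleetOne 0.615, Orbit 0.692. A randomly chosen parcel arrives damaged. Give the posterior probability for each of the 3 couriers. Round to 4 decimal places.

Taking complements, P(damaged | each) = QuickShip 0.07, FleetOne 0.385, Orbit 0.308.
By Bayes' rule, posterior ∝ prior × likelihood:
  QuickShip: 0.38 × 0.07 = 0.0266
  FleetOne: 0.12 × 0.385 = 0.0462
  Orbit: 0.5 × 0.308 = 0.154
Normalizing constant = 0.2268.
P(QuickShip | damaged) = 0.0266/0.2268 ≈ 0.1173
P(FleetOne | damaged) = 0.0462/0.2268 ≈ 0.2037
P(Orbit | damaged) = 0.154/0.2268 ≈ 0.6790

QuickShip 0.1173, FleetOne 0.2037, Orbit 0.6790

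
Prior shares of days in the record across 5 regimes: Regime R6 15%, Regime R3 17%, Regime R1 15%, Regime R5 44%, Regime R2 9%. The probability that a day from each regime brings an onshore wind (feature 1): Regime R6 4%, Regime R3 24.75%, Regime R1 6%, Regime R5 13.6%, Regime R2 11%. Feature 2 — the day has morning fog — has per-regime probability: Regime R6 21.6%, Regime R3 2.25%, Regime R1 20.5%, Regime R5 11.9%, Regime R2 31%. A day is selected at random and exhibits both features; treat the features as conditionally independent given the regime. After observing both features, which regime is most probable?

Unnormalized posteriors (prior × likelihood):
  Regime R6: 0.15 × 0.04 × 0.216 = 0.001296
  Regime R3: 0.17 × 0.2475 × 0.0225 = 0.0009466875
  Regime R1: 0.15 × 0.06 × 0.205 = 0.001845
  Regime R5: 0.44 × 0.136 × 0.119 = 0.00712096
  Regime R2: 0.09 × 0.11 × 0.31 = 0.003069
Normalizing constant = 0.0142776475.
Largest term belongs to Regime R5, so Regime R5 is most probable.

Regime R5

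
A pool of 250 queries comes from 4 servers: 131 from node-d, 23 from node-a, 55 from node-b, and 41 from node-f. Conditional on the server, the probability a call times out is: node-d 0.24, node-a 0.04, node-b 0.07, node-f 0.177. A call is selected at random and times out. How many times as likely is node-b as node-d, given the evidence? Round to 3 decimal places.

By Bayes' rule, posterior ∝ prior × likelihood:
  node-d: 0.524 × 0.24 = 0.12576
  node-a: 0.092 × 0.04 = 0.00368
  node-b: 0.22 × 0.07 = 0.0154
  node-f: 0.164 × 0.177 = 0.029028
Normalizing constant = 0.173868.
The ratio is 0.0154 / 0.12576 (the normalizer cancels) = 0.122.

0.122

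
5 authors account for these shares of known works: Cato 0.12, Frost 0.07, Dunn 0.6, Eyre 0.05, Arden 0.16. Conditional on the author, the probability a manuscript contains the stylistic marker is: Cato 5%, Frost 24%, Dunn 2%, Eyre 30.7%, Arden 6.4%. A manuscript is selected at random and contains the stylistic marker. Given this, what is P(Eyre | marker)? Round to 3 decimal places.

0.254

Prior × likelihood for each hypothesis:
  Cato: 0.12 × 0.05 = 0.006
  Frost: 0.07 × 0.24 = 0.0168
  Dunn: 0.6 × 0.02 = 0.012
  Eyre: 0.05 × 0.307 = 0.01535
  Arden: 0.16 × 0.064 = 0.01024
Total = 0.06039.
P(Eyre | evidence) = 0.01535 / 0.06039 ≈ 0.254.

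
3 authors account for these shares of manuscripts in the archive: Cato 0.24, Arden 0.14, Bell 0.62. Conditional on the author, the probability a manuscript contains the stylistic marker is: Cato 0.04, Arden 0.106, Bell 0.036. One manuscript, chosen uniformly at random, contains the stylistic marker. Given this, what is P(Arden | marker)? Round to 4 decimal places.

Prior × likelihood for each hypothesis:
  Cato: 0.24 × 0.04 = 0.0096
  Arden: 0.14 × 0.106 = 0.01484
  Bell: 0.62 × 0.036 = 0.02232
Sum = 0.04676.
P(Arden | evidence) = 0.01484 / 0.04676 ≈ 0.3174.

0.3174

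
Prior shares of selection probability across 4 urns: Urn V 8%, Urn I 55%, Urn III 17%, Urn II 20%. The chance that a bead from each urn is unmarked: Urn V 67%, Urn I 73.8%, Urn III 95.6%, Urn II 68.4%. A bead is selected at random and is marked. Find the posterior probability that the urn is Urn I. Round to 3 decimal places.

0.597

Taking complements, P(marked | each) = Urn V 0.33, Urn I 0.262, Urn III 0.044, Urn II 0.316.
Prior × likelihood for each hypothesis:
  Urn V: 0.08 × 0.33 = 0.0264
  Urn I: 0.55 × 0.262 = 0.1441
  Urn III: 0.17 × 0.044 = 0.00748
  Urn II: 0.2 × 0.316 = 0.0632
Total = 0.24118.
P(Urn I | evidence) = 0.1441 / 0.24118 ≈ 0.597.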